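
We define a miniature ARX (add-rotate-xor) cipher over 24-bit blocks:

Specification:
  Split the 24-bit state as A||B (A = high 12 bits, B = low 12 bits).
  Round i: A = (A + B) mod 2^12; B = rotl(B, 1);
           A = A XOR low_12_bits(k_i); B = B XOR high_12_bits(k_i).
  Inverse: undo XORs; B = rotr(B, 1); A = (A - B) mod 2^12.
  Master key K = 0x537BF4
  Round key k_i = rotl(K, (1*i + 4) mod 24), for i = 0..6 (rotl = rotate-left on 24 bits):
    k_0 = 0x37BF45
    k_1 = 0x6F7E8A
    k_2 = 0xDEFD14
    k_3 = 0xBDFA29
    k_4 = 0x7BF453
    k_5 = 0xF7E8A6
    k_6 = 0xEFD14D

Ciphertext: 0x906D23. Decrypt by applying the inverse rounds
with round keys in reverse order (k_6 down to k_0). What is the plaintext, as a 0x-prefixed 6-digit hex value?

0x9C1FC7

s_0 = ciphertext = 0x906D23
s_1 = InvRound(s_0, k_6) = 0x65C1EF
s_2 = InvRound(s_1, k_5) = 0xFB2F48
s_3 = InvRound(s_2, k_4) = 0xF66C7B
s_4 = InvRound(s_3, k_3) = 0x17D3D2
s_5 = InvRound(s_4, k_2) = 0xD4BF1E
s_6 = InvRound(s_5, k_1) = 0x6CDCF4
s_7 = InvRound(s_6, k_0) = 0x9C1FC7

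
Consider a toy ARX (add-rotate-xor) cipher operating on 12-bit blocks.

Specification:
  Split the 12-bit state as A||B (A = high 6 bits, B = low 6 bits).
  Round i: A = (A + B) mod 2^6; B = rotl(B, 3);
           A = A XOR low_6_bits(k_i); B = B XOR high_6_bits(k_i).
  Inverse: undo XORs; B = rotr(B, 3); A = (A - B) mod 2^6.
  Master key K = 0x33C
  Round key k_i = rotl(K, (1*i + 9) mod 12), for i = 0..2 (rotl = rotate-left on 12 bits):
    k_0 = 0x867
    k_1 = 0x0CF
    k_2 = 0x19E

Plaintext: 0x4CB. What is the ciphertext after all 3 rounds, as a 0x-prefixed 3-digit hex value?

s_0 = plaintext = 0x4CB
s_1 = Round(s_0, k_0) = 0xE78
s_2 = Round(s_1, k_1) = 0xF84
s_3 = Round(s_2, k_2) = 0x726

0x726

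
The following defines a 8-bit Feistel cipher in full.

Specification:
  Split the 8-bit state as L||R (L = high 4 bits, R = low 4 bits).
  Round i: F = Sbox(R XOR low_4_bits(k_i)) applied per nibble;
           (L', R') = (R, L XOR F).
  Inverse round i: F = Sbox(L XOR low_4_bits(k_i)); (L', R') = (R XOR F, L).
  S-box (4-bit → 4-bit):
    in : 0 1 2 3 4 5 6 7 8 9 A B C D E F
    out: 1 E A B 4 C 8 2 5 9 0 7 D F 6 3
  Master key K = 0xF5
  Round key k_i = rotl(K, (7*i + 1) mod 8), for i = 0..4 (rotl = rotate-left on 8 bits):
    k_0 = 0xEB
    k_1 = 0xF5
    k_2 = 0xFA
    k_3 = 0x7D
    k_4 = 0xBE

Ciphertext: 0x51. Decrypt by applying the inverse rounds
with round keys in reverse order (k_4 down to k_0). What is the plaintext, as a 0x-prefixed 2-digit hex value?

0xDA

s_0 = ciphertext = 0x51
s_1 = InvRound(s_0, k_4) = 0x65
s_2 = InvRound(s_1, k_3) = 0x26
s_3 = InvRound(s_2, k_2) = 0x32
s_4 = InvRound(s_3, k_1) = 0xA3
s_5 = InvRound(s_4, k_0) = 0xDA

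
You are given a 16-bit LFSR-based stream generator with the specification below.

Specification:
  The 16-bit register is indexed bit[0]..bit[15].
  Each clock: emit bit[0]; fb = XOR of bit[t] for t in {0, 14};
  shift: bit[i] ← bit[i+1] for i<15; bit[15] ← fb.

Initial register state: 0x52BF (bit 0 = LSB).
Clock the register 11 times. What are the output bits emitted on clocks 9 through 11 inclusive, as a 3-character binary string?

reg_0 = 0x52BF
clock 1: out=1, reg = 0x295F
clock 2: out=1, reg = 0x94AF
clock 3: out=1, reg = 0xCA57
clock 4: out=1, reg = 0x652B
clock 5: out=1, reg = 0x3295
clock 6: out=1, reg = 0x994A
clock 7: out=0, reg = 0x4CA5
clock 8: out=1, reg = 0x2652
clock 9: out=0, reg = 0x1329
clock 10: out=1, reg = 0x8994
clock 11: out=0, reg = 0x44CA

010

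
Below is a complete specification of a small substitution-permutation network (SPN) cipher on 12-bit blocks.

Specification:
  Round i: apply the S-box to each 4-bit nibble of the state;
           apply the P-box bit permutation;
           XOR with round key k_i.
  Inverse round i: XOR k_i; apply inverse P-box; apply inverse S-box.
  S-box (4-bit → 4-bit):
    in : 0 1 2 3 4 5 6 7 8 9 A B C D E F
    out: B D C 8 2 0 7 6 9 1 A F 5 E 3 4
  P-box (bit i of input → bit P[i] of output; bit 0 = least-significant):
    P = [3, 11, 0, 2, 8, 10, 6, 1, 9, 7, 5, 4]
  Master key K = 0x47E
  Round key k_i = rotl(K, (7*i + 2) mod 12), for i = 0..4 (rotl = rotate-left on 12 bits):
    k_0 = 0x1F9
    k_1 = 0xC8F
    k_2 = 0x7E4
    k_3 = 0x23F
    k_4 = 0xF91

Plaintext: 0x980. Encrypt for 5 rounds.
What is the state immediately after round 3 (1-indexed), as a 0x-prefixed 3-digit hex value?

0xF6C

s_0 = plaintext = 0x980
s_1 = Round(s_0, k_0) = 0xAF7
s_2 = Round(s_1, k_1) = 0x45E
s_3 = Round(s_2, k_2) = 0xF6C
s_4 = Round(s_3, k_3) = 0x756
s_5 = Round(s_4, k_4) = 0x738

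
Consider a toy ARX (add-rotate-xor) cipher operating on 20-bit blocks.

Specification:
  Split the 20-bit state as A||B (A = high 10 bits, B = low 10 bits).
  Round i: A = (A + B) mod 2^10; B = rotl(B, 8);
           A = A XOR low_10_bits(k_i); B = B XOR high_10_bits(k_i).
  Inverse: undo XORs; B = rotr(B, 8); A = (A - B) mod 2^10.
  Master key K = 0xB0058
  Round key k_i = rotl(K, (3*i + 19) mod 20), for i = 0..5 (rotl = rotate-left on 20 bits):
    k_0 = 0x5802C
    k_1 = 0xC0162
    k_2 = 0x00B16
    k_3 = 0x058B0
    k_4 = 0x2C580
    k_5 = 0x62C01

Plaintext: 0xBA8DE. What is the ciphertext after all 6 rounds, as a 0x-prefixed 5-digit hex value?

s_0 = plaintext = 0xBA8DE
s_1 = Round(s_0, k_0) = 0xF9357
s_2 = Round(s_1, k_1) = 0x964D5
s_3 = Round(s_2, k_2) = 0x0E137
s_4 = Round(s_3, k_3) = 0x77F5B
s_5 = Round(s_4, k_4) = 0x2EB67
s_6 = Round(s_5, k_5) = 0x08252

0x08252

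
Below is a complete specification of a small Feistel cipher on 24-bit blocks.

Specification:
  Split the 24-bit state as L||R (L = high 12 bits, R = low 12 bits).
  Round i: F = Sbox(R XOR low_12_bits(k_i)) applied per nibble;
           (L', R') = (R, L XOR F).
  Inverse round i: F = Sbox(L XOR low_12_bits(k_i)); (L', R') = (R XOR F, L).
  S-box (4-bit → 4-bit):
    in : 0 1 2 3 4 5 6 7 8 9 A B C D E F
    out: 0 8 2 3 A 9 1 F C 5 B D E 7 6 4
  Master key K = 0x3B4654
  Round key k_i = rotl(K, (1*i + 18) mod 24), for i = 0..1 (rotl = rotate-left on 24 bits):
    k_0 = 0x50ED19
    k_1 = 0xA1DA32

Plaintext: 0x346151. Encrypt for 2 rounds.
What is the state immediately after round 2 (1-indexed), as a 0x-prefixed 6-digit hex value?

s_0 = plaintext = 0x346151
s_1 = Round(s_0, k_0) = 0x151DEA
s_2 = Round(s_1, k_1) = 0xDEAE2D

0xDEAE2D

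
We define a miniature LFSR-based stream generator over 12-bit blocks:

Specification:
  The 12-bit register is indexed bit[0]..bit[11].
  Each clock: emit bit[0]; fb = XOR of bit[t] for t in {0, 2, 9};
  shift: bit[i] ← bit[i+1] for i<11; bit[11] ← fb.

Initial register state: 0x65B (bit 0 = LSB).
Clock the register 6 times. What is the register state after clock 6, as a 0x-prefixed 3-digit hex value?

reg_0 = 0x65B
clock 1: out=1, reg = 0x32D
clock 2: out=1, reg = 0x996
clock 3: out=0, reg = 0xCCB
clock 4: out=1, reg = 0xE65
clock 5: out=1, reg = 0xF32
clock 6: out=0, reg = 0xF99

0xF99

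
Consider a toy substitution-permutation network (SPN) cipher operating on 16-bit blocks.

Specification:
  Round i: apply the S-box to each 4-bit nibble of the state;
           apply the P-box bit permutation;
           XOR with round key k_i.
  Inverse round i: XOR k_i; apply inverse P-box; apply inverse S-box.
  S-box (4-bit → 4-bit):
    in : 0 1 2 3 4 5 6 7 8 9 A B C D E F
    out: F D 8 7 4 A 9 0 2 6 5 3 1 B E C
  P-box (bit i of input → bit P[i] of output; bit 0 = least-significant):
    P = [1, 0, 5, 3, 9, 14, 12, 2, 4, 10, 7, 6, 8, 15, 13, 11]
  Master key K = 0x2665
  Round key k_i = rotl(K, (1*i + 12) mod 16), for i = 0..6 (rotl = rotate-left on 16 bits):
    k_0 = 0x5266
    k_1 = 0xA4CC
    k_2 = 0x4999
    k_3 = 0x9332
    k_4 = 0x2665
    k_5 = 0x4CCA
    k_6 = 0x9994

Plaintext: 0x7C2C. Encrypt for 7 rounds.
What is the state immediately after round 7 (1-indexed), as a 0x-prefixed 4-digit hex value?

s_0 = plaintext = 0x7C2C
s_1 = Round(s_0, k_0) = 0x5270
s_2 = Round(s_1, k_1) = 0x2CA7
s_3 = Round(s_2, k_2) = 0x5389
s_4 = Round(s_3, k_3) = 0x5F83
s_5 = Round(s_4, k_4) = 0xEE86
s_6 = Round(s_5, k_5) = 0xA000
s_7 = Round(s_6, k_6) = 0xEE6B

0xEE6B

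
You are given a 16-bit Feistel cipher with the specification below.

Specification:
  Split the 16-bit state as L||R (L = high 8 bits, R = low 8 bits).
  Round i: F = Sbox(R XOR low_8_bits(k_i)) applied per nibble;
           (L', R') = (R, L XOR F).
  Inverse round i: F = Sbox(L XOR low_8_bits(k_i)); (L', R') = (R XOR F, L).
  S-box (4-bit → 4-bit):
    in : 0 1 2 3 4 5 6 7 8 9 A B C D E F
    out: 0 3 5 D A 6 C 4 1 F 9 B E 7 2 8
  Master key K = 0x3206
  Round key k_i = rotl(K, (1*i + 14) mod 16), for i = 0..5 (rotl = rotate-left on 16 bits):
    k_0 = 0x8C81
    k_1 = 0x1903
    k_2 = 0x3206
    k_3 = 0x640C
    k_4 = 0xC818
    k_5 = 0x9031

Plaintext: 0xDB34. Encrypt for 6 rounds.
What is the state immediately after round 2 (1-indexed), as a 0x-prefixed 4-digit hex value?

0x6DF6

s_0 = plaintext = 0xDB34
s_1 = Round(s_0, k_0) = 0x346D
s_2 = Round(s_1, k_1) = 0x6DF6
s_3 = Round(s_2, k_2) = 0xF6ED
s_4 = Round(s_3, k_3) = 0xEDD5
s_5 = Round(s_4, k_4) = 0xD50A
s_6 = Round(s_5, k_5) = 0x0A0E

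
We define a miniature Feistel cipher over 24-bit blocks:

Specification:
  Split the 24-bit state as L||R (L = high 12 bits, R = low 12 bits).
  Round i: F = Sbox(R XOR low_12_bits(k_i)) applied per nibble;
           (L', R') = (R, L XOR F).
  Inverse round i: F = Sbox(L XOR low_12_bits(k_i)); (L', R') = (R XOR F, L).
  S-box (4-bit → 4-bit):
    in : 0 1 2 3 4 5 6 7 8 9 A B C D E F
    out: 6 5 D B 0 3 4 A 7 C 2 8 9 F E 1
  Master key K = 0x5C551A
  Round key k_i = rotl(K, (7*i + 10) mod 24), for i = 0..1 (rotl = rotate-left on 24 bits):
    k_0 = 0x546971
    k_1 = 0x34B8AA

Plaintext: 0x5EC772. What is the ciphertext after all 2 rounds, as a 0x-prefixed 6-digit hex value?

s_0 = plaintext = 0x5EC772
s_1 = Round(s_0, k_0) = 0x772B87
s_2 = Round(s_1, k_1) = 0xB87CAD

0xB87CAD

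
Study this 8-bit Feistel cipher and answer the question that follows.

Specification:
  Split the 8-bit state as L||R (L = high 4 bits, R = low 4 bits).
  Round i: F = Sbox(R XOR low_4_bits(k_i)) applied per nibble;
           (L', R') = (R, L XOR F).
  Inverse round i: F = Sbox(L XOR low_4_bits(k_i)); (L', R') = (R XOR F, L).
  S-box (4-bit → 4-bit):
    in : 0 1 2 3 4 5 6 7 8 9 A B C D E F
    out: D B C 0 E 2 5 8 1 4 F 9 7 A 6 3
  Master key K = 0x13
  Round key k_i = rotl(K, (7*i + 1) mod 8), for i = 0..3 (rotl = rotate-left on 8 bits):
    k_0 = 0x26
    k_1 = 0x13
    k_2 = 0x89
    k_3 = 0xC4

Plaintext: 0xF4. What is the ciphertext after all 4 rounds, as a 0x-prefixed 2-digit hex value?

s_0 = plaintext = 0xF4
s_1 = Round(s_0, k_0) = 0x43
s_2 = Round(s_1, k_1) = 0x39
s_3 = Round(s_2, k_2) = 0x9E
s_4 = Round(s_3, k_3) = 0xE6

0xE6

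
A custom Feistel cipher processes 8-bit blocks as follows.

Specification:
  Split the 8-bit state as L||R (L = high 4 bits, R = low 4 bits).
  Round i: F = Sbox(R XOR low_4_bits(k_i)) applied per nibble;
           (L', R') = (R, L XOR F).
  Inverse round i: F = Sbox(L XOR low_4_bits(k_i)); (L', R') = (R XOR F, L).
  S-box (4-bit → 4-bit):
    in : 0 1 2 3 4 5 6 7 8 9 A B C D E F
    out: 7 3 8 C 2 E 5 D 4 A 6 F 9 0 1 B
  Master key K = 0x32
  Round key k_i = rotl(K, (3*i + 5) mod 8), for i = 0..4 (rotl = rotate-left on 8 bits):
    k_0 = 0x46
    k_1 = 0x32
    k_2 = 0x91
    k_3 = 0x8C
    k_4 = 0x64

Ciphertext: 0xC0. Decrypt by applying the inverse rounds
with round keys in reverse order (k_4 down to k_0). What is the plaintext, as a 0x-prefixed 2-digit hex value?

s_0 = ciphertext = 0xC0
s_1 = InvRound(s_0, k_4) = 0x4C
s_2 = InvRound(s_1, k_3) = 0x84
s_3 = InvRound(s_2, k_2) = 0xE8
s_4 = InvRound(s_3, k_1) = 0x1E
s_5 = InvRound(s_4, k_0) = 0x31

0x31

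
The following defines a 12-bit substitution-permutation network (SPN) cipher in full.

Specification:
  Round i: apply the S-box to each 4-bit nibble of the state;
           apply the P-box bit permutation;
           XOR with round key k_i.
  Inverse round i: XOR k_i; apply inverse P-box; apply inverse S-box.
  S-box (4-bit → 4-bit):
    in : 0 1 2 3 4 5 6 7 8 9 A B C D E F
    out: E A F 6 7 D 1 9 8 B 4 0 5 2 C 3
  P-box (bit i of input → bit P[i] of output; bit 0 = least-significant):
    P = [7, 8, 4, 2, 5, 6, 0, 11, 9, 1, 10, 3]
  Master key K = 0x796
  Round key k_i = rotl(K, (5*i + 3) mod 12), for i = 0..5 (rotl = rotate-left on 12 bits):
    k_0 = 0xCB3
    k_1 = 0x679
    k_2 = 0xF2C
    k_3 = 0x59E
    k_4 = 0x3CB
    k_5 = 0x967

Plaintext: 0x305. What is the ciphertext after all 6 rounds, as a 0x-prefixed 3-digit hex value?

0x987

s_0 = plaintext = 0x305
s_1 = Round(s_0, k_0) = 0x064
s_2 = Round(s_1, k_1) = 0x3C3
s_3 = Round(s_2, k_2) = 0xA1F
s_4 = Round(s_3, k_3) = 0x85E
s_5 = Round(s_4, k_4) = 0xBF6
s_6 = Round(s_5, k_5) = 0x987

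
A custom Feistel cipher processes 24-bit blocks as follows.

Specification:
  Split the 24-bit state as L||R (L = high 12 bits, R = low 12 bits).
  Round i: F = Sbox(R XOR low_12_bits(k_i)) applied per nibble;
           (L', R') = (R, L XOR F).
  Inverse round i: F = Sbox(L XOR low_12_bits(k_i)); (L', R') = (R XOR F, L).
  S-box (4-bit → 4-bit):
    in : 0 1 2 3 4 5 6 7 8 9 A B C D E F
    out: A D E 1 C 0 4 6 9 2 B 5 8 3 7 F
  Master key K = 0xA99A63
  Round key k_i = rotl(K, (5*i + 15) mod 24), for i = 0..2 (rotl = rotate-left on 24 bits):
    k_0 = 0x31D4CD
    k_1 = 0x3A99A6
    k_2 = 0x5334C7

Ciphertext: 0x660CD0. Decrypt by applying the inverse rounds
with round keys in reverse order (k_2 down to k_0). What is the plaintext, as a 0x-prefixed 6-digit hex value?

0x4803EA

s_0 = ciphertext = 0x660CD0
s_1 = InvRound(s_0, k_2) = 0x266660
s_2 = InvRound(s_1, k_1) = 0x3EA266
s_3 = InvRound(s_2, k_0) = 0x4803EA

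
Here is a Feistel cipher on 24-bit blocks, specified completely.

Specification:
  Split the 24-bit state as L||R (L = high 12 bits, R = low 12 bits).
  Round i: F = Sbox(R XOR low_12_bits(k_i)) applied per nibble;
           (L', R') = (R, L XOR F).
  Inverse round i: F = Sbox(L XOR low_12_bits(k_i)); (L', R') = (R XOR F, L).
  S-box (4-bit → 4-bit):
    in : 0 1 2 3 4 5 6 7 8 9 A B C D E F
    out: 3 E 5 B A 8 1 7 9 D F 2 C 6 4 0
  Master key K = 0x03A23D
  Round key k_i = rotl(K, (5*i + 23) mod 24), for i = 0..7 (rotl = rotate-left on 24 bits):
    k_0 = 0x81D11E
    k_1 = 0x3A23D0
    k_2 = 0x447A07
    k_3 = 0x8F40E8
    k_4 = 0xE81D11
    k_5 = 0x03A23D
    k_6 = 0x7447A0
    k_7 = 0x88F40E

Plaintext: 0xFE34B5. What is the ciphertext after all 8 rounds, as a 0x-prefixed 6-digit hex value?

0xCAA691

s_0 = plaintext = 0xFE34B5
s_1 = Round(s_0, k_0) = 0x4B5711
s_2 = Round(s_1, k_1) = 0x711E7B
s_3 = Round(s_2, k_2) = 0xE7BD6D
s_4 = Round(s_3, k_3) = 0xD6D8E3
s_5 = Round(s_4, k_4) = 0x8E3568
s_6 = Round(s_5, k_5) = 0x568F6B
s_7 = Round(s_6, k_6) = 0xF6BCAA
s_8 = Round(s_7, k_7) = 0xCAA691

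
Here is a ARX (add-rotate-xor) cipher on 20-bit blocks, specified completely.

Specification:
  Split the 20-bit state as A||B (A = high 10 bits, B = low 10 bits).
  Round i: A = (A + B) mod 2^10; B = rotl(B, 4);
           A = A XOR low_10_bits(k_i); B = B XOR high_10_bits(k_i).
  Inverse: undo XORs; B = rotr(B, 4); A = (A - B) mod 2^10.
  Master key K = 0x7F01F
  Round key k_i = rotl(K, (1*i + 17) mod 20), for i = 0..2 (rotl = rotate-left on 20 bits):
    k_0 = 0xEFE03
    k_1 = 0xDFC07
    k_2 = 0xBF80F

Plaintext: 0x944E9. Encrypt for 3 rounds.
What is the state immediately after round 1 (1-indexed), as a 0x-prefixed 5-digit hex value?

0x4E52C

s_0 = plaintext = 0x944E9
s_1 = Round(s_0, k_0) = 0x4E52C
s_2 = Round(s_1, k_1) = 0x989BB
s_3 = Round(s_2, k_2) = 0x04948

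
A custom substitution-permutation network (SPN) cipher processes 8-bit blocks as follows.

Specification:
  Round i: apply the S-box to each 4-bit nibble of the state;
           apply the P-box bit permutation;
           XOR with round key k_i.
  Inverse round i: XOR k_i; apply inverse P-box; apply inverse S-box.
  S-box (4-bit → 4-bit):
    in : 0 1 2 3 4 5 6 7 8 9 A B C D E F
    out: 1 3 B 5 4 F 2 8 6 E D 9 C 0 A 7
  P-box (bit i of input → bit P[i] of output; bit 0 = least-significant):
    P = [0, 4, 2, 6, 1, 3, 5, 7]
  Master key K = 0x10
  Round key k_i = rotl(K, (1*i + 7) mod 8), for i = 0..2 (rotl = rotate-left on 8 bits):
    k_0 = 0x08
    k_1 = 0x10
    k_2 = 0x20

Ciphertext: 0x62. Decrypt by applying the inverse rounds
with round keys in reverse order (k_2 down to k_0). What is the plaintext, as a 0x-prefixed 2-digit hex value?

s_0 = ciphertext = 0x62
s_1 = InvRound(s_0, k_2) = 0x07
s_2 = InvRound(s_1, k_1) = 0x0F
s_3 = InvRound(s_2, k_0) = 0x03

0x03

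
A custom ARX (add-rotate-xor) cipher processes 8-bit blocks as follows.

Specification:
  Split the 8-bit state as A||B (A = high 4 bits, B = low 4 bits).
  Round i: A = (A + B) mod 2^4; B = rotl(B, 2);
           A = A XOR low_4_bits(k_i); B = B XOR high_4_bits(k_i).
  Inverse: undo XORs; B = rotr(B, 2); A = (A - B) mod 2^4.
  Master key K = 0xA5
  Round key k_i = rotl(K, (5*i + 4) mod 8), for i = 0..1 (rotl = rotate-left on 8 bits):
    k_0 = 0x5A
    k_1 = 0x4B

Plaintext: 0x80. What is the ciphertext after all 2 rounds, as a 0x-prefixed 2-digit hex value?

s_0 = plaintext = 0x80
s_1 = Round(s_0, k_0) = 0x25
s_2 = Round(s_1, k_1) = 0xC1

0xC1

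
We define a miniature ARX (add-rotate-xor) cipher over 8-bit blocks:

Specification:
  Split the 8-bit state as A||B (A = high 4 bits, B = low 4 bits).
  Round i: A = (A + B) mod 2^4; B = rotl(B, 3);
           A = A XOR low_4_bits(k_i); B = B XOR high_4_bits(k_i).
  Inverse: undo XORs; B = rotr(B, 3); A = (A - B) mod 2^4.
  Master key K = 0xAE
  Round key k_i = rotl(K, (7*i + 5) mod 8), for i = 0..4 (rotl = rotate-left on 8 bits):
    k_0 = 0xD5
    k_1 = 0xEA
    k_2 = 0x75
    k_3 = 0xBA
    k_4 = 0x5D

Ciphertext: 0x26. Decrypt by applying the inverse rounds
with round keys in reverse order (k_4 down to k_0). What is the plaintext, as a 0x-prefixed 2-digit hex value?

0xF6

s_0 = ciphertext = 0x26
s_1 = InvRound(s_0, k_4) = 0x96
s_2 = InvRound(s_1, k_3) = 0x8B
s_3 = InvRound(s_2, k_2) = 0x49
s_4 = InvRound(s_3, k_1) = 0x0E
s_5 = InvRound(s_4, k_0) = 0xF6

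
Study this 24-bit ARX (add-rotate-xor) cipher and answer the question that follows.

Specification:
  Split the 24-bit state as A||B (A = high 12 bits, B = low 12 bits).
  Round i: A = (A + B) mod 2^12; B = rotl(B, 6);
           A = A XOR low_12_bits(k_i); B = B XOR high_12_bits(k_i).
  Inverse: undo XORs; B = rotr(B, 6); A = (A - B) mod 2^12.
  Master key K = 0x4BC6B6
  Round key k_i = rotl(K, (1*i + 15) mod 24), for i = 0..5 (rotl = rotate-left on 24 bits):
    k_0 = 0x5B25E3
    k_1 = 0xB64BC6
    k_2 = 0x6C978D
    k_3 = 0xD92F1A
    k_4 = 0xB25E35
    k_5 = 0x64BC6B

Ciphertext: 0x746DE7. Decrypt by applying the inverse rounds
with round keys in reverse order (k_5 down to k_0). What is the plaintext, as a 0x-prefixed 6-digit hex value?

0x25EAFB

s_0 = ciphertext = 0x746DE7
s_1 = InvRound(s_0, k_5) = 0xFFFB2E
s_2 = InvRound(s_1, k_4) = 0xF0A2C0
s_3 = InvRound(s_2, k_3) = 0xB534BD
s_4 = InvRound(s_3, k_2) = 0xFD5D09
s_5 = InvRound(s_4, k_1) = 0x8BAB59
s_6 = InvRound(s_5, k_0) = 0x25EAFB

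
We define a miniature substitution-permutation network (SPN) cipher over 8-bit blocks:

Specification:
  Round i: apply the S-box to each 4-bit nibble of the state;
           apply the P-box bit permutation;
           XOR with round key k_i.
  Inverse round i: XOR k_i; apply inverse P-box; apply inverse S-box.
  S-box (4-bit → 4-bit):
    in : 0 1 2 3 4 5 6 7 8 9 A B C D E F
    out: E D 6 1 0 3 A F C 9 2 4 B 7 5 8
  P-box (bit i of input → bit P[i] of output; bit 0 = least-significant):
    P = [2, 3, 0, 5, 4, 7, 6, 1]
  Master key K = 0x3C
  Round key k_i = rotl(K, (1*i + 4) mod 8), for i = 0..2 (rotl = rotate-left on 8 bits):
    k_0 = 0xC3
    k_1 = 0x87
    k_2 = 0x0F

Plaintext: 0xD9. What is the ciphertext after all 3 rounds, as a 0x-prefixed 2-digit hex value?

s_0 = plaintext = 0xD9
s_1 = Round(s_0, k_0) = 0x37
s_2 = Round(s_1, k_1) = 0xBA
s_3 = Round(s_2, k_2) = 0x47

0x47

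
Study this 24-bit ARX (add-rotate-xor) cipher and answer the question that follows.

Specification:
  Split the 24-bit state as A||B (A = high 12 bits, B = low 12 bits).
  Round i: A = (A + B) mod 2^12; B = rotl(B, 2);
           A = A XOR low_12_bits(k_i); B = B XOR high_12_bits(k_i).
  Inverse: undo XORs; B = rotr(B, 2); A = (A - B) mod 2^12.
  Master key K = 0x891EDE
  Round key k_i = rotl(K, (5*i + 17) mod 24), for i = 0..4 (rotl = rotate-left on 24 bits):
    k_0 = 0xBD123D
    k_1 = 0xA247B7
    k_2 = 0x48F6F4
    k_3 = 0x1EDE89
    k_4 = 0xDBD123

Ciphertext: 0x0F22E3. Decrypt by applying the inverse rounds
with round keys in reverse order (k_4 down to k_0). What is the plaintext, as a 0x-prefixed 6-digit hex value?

s_0 = ciphertext = 0x0F22E3
s_1 = InvRound(s_0, k_4) = 0x5FABD7
s_2 = InvRound(s_1, k_3) = 0x0E5A8E
s_3 = InvRound(s_2, k_2) = 0xE91780
s_4 = InvRound(s_3, k_1) = 0x5BD369
s_5 = InvRound(s_4, k_0) = 0x55222E

0x55222E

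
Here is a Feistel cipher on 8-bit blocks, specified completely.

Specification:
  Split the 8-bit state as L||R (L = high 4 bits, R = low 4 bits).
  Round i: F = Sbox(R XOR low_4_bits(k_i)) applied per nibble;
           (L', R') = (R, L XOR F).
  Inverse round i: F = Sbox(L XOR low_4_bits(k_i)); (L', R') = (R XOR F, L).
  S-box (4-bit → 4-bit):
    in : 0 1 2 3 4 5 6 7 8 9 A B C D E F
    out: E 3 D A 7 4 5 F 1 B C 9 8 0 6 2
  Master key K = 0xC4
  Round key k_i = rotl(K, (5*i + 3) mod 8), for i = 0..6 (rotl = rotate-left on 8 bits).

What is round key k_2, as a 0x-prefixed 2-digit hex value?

0x98

K = 0xC4
k_0 = rotl(K, (5*0+3) mod 8) = rotl(K, 3) = 0x26
k_1 = rotl(K, (5*1+3) mod 8) = rotl(K, 0) = 0xC4
k_2 = rotl(K, (5*2+3) mod 8) = rotl(K, 5) = 0x98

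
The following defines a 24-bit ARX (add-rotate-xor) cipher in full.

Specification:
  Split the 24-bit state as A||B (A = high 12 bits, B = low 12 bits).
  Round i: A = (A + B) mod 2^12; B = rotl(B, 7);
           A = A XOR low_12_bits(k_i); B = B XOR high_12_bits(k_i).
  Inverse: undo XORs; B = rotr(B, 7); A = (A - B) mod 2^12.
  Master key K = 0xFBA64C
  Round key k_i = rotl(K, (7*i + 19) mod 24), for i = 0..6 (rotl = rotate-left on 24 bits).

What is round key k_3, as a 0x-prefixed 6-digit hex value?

K = 0xFBA64C
k_0 = rotl(K, (7*0+19) mod 24) = rotl(K, 19) = 0x67DD32
k_1 = rotl(K, (7*1+19) mod 24) = rotl(K, 2) = 0xEE9933
k_2 = rotl(K, (7*2+19) mod 24) = rotl(K, 9) = 0x4C99F7
k_3 = rotl(K, (7*3+19) mod 24) = rotl(K, 16) = 0x4CFBA6

0x4CFBA6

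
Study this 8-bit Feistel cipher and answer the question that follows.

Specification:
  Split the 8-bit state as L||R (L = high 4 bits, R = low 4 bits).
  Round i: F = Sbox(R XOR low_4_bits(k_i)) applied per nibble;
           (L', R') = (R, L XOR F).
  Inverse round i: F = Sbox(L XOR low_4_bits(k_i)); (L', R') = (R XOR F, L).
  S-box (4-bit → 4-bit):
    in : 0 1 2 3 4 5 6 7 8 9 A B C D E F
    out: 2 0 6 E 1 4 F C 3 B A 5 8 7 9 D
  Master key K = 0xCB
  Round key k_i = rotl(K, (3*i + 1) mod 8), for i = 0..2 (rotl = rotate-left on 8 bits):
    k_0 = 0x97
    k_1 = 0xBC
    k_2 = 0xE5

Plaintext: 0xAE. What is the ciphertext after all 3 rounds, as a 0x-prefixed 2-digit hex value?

0x99

s_0 = plaintext = 0xAE
s_1 = Round(s_0, k_0) = 0xE1
s_2 = Round(s_1, k_1) = 0x19
s_3 = Round(s_2, k_2) = 0x99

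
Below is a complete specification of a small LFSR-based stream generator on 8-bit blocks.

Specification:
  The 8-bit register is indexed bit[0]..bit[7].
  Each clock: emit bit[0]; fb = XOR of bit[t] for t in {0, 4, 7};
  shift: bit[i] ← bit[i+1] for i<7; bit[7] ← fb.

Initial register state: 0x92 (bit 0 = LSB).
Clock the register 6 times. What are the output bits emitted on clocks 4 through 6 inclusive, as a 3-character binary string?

reg_0 = 0x92
clock 1: out=0, reg = 0x49
clock 2: out=1, reg = 0xA4
clock 3: out=0, reg = 0xD2
clock 4: out=0, reg = 0x69
clock 5: out=1, reg = 0xB4
clock 6: out=0, reg = 0x5A

010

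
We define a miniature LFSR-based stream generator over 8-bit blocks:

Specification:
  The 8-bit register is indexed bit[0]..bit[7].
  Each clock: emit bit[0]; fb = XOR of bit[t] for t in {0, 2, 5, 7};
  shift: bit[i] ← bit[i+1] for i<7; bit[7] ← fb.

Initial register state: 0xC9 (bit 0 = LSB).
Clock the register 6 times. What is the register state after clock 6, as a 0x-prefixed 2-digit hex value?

reg_0 = 0xC9
clock 1: out=1, reg = 0x64
clock 2: out=0, reg = 0x32
clock 3: out=0, reg = 0x99
clock 4: out=1, reg = 0x4C
clock 5: out=0, reg = 0xA6
clock 6: out=0, reg = 0xD3

0xD3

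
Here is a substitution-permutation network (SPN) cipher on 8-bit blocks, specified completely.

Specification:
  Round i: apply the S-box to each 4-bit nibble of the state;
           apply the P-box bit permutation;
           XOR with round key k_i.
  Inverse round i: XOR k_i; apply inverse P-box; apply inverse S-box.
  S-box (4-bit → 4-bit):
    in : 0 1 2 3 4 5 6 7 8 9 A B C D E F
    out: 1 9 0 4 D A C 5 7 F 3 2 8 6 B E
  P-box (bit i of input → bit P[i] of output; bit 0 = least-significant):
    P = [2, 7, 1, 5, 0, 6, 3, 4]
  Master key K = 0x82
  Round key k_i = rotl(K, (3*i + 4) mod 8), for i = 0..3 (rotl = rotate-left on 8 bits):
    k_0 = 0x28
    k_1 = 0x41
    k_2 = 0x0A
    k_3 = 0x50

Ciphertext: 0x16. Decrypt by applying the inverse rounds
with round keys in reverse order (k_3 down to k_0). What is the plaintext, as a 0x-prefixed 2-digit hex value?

s_0 = ciphertext = 0x16
s_1 = InvRound(s_0, k_3) = 0xB7
s_2 = InvRound(s_1, k_2) = 0x4E
s_3 = InvRound(s_2, k_1) = 0x77
s_4 = InvRound(s_3, k_0) = 0x97

0x97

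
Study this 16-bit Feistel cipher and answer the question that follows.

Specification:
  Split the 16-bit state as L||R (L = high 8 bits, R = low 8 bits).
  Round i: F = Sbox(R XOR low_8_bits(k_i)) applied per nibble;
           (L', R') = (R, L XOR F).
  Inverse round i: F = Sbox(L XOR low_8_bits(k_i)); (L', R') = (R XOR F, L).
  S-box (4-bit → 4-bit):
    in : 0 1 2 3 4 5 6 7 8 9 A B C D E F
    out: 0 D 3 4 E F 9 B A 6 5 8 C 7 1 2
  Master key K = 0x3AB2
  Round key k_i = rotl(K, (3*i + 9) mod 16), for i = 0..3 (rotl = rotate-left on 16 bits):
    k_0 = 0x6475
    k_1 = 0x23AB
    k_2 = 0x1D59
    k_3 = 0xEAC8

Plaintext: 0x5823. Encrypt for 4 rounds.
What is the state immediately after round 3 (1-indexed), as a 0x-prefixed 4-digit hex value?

0x2613

s_0 = plaintext = 0x5823
s_1 = Round(s_0, k_0) = 0x23A1
s_2 = Round(s_1, k_1) = 0xA126
s_3 = Round(s_2, k_2) = 0x2613
s_4 = Round(s_3, k_3) = 0x135E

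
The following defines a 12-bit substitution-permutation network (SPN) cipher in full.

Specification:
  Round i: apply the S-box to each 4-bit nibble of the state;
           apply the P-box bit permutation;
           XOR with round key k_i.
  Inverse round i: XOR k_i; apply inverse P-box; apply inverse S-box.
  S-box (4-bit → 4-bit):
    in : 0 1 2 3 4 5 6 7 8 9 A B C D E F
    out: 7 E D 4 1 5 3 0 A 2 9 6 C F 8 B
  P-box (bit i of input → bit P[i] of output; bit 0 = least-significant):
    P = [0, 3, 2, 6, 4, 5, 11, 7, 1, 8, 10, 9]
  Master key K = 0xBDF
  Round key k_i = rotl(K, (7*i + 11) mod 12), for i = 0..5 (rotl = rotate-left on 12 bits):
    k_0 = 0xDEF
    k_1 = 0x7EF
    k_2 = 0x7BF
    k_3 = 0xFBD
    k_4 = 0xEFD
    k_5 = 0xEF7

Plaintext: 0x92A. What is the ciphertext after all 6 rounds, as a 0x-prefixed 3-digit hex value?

0x114

s_0 = plaintext = 0x92A
s_1 = Round(s_0, k_0) = 0x43E
s_2 = Round(s_1, k_1) = 0xFAD
s_3 = Round(s_2, k_2) = 0x460
s_4 = Round(s_3, k_3) = 0xF82
s_5 = Round(s_4, k_4) = 0xD1A
s_6 = Round(s_5, k_5) = 0x114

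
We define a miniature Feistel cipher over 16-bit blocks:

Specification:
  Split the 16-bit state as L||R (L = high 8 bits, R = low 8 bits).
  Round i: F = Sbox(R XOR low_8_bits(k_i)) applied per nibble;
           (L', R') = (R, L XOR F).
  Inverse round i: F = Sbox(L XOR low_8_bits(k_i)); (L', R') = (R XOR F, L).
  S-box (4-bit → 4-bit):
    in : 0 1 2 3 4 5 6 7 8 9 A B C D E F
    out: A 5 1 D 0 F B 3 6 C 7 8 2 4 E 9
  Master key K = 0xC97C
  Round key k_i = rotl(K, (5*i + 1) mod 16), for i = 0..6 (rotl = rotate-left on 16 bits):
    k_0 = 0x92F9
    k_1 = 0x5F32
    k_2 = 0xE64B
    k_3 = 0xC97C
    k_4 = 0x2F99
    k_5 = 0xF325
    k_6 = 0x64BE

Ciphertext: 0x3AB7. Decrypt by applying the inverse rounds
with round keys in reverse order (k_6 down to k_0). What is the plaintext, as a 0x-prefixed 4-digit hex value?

s_0 = ciphertext = 0x3AB7
s_1 = InvRound(s_0, k_6) = 0xD73A
s_2 = InvRound(s_1, k_5) = 0xABD7
s_3 = InvRound(s_2, k_4) = 0x06AB
s_4 = InvRound(s_3, k_3) = 0x9C06
s_5 = InvRound(s_4, k_2) = 0x459C
s_6 = InvRound(s_5, k_1) = 0xAF45
s_7 = InvRound(s_6, k_0) = 0xBEAF

0xBEAF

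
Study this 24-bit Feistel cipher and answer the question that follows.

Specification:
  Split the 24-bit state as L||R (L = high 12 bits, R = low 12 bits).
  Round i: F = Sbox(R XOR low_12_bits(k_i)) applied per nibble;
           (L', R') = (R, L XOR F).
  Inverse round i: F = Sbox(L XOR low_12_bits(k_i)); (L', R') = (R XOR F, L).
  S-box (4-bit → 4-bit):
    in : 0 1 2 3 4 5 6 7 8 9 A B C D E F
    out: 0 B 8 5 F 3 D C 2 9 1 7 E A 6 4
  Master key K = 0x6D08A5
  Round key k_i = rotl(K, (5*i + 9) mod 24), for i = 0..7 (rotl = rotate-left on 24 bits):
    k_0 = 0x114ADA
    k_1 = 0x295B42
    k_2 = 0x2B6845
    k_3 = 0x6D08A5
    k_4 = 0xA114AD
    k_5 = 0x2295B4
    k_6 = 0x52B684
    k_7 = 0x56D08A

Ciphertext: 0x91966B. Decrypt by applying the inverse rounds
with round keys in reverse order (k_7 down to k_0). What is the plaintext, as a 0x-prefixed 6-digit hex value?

0xCAFC35

s_0 = ciphertext = 0x91966B
s_1 = InvRound(s_0, k_7) = 0xFFE919
s_2 = InvRound(s_1, k_6) = 0x0D8FFE
s_3 = InvRound(s_2, k_5) = 0xC200D8
s_4 = InvRound(s_3, k_4) = 0x2F2C20
s_5 = InvRound(s_4, k_3) = 0xD1C2F2
s_6 = InvRound(s_5, k_2) = 0x1CBD1C
s_7 = InvRound(s_6, k_1) = 0xC351CB
s_8 = InvRound(s_7, k_0) = 0xCAFC35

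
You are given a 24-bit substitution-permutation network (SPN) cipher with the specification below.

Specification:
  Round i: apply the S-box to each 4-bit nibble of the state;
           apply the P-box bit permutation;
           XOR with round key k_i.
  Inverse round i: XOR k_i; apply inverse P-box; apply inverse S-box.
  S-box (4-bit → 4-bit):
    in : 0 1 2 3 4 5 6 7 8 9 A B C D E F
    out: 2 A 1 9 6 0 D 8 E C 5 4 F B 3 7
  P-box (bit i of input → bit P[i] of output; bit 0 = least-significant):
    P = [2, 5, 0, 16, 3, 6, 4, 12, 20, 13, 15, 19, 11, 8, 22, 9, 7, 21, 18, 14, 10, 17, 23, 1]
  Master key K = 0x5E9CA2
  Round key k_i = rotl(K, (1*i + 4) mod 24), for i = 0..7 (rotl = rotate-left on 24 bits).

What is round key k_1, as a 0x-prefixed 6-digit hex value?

0xD3944B

K = 0x5E9CA2
k_0 = rotl(K, (1*0+4) mod 24) = rotl(K, 4) = 0xE9CA25
k_1 = rotl(K, (1*1+4) mod 24) = rotl(K, 5) = 0xD3944B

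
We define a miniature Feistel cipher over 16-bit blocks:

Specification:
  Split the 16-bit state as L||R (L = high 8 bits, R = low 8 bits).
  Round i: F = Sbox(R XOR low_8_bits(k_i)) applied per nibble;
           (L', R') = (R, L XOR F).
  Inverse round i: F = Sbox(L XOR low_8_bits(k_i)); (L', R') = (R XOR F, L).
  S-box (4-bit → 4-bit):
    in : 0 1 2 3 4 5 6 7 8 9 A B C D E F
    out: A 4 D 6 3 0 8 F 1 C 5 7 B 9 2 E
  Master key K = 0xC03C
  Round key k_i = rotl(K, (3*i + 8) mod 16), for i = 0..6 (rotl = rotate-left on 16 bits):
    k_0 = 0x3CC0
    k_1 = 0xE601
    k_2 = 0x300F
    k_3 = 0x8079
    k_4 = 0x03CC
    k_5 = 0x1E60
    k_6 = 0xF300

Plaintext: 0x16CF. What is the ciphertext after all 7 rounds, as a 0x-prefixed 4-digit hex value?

s_0 = plaintext = 0x16CF
s_1 = Round(s_0, k_0) = 0xCFB8
s_2 = Round(s_1, k_1) = 0xB8B3
s_3 = Round(s_2, k_2) = 0xB3C3
s_4 = Round(s_3, k_3) = 0xC3C6
s_5 = Round(s_4, k_4) = 0xC666
s_6 = Round(s_5, k_5) = 0x666E
s_7 = Round(s_6, k_6) = 0x6EE4

0x6EE4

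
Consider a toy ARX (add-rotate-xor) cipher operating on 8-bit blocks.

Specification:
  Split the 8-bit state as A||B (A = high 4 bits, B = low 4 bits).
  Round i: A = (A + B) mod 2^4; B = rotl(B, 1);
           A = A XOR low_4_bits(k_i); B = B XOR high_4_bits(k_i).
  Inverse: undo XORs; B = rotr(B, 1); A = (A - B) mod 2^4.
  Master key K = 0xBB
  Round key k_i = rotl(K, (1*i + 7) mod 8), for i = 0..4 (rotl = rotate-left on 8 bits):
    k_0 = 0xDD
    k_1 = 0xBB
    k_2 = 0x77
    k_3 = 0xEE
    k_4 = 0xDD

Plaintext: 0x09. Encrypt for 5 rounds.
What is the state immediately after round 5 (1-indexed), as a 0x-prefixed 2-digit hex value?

s_0 = plaintext = 0x09
s_1 = Round(s_0, k_0) = 0x4E
s_2 = Round(s_1, k_1) = 0x96
s_3 = Round(s_2, k_2) = 0x8B
s_4 = Round(s_3, k_3) = 0xD9
s_5 = Round(s_4, k_4) = 0xBE

0xBE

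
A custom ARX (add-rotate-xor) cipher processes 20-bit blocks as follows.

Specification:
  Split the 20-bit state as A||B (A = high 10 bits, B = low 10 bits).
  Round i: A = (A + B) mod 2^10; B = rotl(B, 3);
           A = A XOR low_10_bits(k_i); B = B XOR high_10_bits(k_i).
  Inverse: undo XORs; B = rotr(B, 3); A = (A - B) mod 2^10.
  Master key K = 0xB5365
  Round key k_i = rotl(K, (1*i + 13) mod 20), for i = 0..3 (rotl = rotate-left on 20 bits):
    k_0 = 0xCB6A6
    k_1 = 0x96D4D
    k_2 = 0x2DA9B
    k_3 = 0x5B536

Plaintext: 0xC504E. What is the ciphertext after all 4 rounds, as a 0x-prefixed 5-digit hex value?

s_0 = plaintext = 0xC504E
s_1 = Round(s_0, k_0) = 0x7115D
s_2 = Round(s_1, k_1) = 0x9B0B1
s_3 = Round(s_2, k_2) = 0x6193F
s_4 = Round(s_3, k_3) = 0xFCC97

0xFCC97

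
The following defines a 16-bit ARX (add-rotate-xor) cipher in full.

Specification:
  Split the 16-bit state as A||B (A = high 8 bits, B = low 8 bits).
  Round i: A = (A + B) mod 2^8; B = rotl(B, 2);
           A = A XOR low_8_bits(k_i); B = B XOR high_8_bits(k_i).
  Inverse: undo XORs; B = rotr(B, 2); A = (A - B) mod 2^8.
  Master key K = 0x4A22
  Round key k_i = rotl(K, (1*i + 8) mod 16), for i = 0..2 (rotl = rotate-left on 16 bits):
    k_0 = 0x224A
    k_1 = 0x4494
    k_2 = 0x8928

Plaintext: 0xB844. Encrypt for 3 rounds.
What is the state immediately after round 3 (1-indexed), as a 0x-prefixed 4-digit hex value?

s_0 = plaintext = 0xB844
s_1 = Round(s_0, k_0) = 0xB633
s_2 = Round(s_1, k_1) = 0x7D88
s_3 = Round(s_2, k_2) = 0x2DAB

0x2DAB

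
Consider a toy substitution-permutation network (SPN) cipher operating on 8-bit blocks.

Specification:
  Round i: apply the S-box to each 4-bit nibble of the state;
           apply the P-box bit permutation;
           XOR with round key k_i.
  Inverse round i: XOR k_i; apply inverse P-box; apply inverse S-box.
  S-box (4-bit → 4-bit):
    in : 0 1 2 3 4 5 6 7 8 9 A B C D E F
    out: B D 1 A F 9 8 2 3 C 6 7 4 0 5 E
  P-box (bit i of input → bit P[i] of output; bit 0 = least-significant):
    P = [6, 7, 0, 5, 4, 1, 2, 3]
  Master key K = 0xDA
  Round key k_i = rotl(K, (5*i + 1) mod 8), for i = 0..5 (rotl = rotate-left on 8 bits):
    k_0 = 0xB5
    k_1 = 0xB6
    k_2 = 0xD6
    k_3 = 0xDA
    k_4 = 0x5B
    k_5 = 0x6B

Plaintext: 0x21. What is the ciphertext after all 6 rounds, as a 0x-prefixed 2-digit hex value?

0xE5

s_0 = plaintext = 0x21
s_1 = Round(s_0, k_0) = 0xC4
s_2 = Round(s_1, k_1) = 0x53
s_3 = Round(s_2, k_2) = 0x6E
s_4 = Round(s_3, k_3) = 0x93
s_5 = Round(s_4, k_4) = 0xF7
s_6 = Round(s_5, k_5) = 0xE5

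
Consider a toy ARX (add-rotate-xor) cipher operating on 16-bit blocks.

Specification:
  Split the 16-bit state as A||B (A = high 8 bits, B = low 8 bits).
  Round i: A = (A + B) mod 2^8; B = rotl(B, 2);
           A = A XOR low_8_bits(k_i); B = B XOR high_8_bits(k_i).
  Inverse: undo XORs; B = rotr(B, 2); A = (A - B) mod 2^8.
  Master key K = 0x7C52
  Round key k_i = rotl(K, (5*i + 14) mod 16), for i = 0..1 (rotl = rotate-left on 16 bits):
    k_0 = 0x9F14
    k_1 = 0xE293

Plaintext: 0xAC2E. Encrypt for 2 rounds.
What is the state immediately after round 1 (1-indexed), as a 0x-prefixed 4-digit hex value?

0xCE27

s_0 = plaintext = 0xAC2E
s_1 = Round(s_0, k_0) = 0xCE27
s_2 = Round(s_1, k_1) = 0x667E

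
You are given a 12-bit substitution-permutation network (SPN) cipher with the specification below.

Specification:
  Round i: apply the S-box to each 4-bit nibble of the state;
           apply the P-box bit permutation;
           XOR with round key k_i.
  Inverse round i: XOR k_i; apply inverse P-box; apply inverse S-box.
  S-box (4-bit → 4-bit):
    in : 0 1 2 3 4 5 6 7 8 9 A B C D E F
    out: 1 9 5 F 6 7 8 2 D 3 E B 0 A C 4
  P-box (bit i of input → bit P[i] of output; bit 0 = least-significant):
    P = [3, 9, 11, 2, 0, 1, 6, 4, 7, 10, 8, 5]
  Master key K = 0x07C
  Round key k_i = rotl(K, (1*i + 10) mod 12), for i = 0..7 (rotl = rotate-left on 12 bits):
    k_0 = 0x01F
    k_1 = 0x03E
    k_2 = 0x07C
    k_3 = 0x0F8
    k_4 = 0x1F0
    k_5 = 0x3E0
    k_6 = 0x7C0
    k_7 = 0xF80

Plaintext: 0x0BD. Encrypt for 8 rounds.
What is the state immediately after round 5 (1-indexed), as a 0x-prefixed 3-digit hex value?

0x909

s_0 = plaintext = 0x0BD
s_1 = Round(s_0, k_0) = 0x288
s_2 = Round(s_1, k_1) = 0x9E3
s_3 = Round(s_2, k_2) = 0xEA0
s_4 = Round(s_3, k_3) = 0x182
s_5 = Round(s_4, k_4) = 0x909
s_6 = Round(s_5, k_5) = 0x569
s_7 = Round(s_6, k_6) = 0x058
s_8 = Round(s_7, k_7) = 0x74F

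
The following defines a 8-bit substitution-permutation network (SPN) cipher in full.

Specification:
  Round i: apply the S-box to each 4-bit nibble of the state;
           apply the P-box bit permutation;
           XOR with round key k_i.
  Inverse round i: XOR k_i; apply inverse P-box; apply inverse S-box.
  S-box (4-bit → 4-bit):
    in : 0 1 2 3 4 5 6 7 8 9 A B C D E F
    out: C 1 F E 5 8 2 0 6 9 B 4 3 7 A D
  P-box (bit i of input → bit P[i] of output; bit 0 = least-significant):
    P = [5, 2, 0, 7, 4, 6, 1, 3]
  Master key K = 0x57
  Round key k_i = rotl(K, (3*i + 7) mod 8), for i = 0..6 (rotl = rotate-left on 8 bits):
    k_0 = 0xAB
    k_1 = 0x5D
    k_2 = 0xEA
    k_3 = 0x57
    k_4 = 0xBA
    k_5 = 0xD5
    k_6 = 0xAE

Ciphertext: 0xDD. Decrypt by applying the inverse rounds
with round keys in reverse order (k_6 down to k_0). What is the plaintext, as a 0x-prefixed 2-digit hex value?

0x90

s_0 = ciphertext = 0xDD
s_1 = InvRound(s_0, k_6) = 0xD4
s_2 = InvRound(s_1, k_5) = 0x7B
s_3 = InvRound(s_2, k_4) = 0x60
s_4 = InvRound(s_3, k_3) = 0x4D
s_5 = InvRound(s_4, k_2) = 0xB2
s_6 = InvRound(s_5, k_1) = 0x32
s_7 = InvRound(s_6, k_0) = 0x90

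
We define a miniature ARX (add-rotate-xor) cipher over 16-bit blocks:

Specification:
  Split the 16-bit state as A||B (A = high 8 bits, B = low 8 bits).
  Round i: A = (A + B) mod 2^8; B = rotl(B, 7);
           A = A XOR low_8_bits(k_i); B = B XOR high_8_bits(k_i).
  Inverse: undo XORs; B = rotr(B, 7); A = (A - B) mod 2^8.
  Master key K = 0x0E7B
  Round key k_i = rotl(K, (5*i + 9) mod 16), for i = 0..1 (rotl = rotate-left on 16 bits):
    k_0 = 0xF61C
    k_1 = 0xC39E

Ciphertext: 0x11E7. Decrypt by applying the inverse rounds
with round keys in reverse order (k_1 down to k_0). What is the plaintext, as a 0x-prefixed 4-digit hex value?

s_0 = ciphertext = 0x11E7
s_1 = InvRound(s_0, k_1) = 0x4748
s_2 = InvRound(s_1, k_0) = 0xDE7D

0xDE7D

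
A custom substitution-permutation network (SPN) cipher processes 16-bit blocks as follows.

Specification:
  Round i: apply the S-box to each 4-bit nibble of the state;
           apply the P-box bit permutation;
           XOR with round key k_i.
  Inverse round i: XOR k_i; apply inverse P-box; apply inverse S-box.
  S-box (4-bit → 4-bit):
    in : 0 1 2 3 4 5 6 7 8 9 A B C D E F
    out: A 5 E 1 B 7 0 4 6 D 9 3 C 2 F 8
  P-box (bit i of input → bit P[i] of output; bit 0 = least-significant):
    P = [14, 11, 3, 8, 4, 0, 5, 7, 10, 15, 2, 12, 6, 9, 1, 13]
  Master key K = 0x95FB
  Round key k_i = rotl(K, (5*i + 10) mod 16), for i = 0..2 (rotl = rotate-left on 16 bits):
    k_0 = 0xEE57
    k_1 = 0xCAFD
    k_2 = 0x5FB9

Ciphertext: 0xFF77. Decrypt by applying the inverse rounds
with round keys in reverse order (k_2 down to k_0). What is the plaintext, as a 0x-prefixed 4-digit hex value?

s_0 = ciphertext = 0xFF77
s_1 = InvRound(s_0, k_2) = 0x98F7
s_2 = InvRound(s_1, k_1) = 0x8F61
s_3 = InvRound(s_2, k_0) = 0xC71A

0xC71A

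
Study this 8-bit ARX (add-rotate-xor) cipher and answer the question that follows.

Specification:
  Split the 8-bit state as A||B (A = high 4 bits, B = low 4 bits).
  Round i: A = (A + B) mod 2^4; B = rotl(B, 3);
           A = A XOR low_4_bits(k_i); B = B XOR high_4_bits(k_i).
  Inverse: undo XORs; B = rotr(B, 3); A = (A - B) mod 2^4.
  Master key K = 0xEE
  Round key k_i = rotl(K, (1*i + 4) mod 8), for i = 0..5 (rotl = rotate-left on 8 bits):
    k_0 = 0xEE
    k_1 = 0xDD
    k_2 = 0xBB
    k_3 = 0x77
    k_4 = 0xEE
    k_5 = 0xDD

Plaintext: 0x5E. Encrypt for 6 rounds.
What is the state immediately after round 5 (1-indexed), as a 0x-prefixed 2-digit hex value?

0x59

s_0 = plaintext = 0x5E
s_1 = Round(s_0, k_0) = 0xD9
s_2 = Round(s_1, k_1) = 0xB1
s_3 = Round(s_2, k_2) = 0x73
s_4 = Round(s_3, k_3) = 0xDE
s_5 = Round(s_4, k_4) = 0x59
s_6 = Round(s_5, k_5) = 0x31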